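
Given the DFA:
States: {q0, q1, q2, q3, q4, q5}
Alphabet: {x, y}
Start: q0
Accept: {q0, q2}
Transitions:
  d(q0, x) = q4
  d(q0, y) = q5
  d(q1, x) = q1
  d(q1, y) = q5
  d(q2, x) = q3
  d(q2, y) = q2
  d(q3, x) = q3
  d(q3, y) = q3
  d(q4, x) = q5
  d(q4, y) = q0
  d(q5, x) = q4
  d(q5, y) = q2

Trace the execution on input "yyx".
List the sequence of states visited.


Input: yyx
d(q0, y) = q5
d(q5, y) = q2
d(q2, x) = q3


q0 -> q5 -> q2 -> q3


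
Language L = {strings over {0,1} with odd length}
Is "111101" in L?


length = 6; 6 mod 2 = 0

No, "111101" is not in L


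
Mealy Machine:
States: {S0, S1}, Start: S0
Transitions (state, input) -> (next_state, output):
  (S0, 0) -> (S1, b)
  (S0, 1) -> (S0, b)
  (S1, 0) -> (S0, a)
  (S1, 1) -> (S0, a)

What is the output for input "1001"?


Step-by-step:
  (S0, 1) -> (S0, b)
  (S0, 0) -> (S1, b)
  (S1, 0) -> (S0, a)
  (S0, 1) -> (S0, b)

"bbab"


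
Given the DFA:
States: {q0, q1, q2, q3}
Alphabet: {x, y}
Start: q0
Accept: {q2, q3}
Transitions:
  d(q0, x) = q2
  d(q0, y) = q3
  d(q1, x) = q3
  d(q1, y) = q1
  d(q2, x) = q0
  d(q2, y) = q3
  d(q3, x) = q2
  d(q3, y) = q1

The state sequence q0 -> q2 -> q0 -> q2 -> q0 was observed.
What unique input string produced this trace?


Trace back each transition to find the symbol:
  q0 --[x]--> q2
  q2 --[x]--> q0
  q0 --[x]--> q2
  q2 --[x]--> q0

"xxxx"


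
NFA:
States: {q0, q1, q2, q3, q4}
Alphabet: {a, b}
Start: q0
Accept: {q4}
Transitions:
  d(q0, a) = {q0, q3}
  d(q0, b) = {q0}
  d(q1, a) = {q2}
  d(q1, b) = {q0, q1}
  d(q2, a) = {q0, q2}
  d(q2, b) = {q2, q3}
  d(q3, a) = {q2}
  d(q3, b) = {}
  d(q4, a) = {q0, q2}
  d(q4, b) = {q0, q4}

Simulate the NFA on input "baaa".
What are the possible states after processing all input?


Start: {q0}
  --b--> {q0}
  --a--> {q0, q3}
  --a--> {q0, q2, q3}
  --a--> {q0, q2, q3}

{q0, q2, q3}


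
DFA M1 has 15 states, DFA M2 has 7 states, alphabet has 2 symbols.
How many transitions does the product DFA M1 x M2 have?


Product DFA has 15 * 7 = 105 states.
Each has 2 transitions: 105 * 2 = 210

210


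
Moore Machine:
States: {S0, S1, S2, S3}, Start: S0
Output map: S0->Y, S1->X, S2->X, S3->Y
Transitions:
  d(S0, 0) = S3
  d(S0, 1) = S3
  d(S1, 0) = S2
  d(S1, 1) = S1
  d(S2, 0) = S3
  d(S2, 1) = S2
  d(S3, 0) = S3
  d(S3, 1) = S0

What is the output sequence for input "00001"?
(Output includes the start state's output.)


Start: S0 (output Y)
  --0--> S3 (output Y)
  --0--> S3 (output Y)
  --0--> S3 (output Y)
  --0--> S3 (output Y)
  --1--> S0 (output Y)

"YYYYYY"


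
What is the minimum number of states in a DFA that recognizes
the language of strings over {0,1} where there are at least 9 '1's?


States: count = 0, 1, ..., 8, and a final '>= 9' state.
Total: 9 + 1 = 10. Accept = '>= 9' state.

10


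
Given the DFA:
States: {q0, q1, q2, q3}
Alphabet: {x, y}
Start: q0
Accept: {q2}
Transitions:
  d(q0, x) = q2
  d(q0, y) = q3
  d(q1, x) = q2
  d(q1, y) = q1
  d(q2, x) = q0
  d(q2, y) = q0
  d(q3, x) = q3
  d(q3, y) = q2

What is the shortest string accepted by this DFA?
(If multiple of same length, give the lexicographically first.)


BFS by string length (lex-first path to each state shown):
  len 0: q0<-""
  len 1: q2<-"x", q3<-"y"
Found accept state at length 1.

"x"


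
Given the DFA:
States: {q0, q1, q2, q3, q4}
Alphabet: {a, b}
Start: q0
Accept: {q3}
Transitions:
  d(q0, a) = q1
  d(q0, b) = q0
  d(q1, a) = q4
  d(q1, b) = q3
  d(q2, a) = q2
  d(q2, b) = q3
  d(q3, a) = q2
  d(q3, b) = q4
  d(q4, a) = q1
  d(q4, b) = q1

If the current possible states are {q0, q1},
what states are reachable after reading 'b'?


Apply transition on 'b' from each current state:
  d(q0, b) = q0
  d(q1, b) = q3

{q0, q3}


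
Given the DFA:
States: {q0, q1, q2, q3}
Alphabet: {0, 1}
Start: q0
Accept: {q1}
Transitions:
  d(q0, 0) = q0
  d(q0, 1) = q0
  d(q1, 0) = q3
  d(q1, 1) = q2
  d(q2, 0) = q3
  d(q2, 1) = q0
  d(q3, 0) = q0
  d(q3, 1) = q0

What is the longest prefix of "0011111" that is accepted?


Run the DFA, marking each prefix where the state is accepting:
  "" -> q0 [reject]
  "0" -> q0 [reject]
  "00" -> q0 [reject]
  "001" -> q0 [reject]
  "0011" -> q0 [reject]
  "00111" -> q0 [reject]
  "001111" -> q0 [reject]
  "0011111" -> q0 [reject]

No prefix is accepted


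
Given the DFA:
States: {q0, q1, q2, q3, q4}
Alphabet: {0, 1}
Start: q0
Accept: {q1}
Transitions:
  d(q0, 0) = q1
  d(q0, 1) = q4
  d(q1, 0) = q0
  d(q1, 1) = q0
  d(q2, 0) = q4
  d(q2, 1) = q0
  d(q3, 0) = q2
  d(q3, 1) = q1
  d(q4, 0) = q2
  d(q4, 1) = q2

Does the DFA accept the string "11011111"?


Trace: q0 -> q4 -> q2 -> q4 -> q2 -> q0 -> q4 -> q2 -> q0
Final state: q0
Accept states: {q1}

No, rejected (final state q0 is not an accept state)


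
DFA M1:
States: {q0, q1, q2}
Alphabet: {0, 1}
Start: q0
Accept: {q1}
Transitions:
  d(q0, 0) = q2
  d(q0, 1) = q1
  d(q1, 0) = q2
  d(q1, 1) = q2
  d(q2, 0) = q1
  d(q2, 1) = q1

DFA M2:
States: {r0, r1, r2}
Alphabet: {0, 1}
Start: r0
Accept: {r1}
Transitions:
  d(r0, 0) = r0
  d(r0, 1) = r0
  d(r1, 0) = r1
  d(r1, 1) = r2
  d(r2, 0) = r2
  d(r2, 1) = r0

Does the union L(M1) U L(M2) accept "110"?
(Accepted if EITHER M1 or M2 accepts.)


M1: final=q1 accepted=True
M2: final=r0 accepted=False

Yes, union accepts


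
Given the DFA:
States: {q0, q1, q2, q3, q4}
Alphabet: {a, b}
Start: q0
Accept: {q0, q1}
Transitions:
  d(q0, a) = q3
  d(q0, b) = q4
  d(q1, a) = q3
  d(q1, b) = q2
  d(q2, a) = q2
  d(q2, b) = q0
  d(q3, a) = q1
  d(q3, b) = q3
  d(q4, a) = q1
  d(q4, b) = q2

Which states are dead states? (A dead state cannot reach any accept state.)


Forward reachability from each state:
  q0 -> reaches accept state q0 (live)
  q1 -> reaches accept state q0 (live)
  q2 -> reaches accept state q0 (live)
  q3 -> reaches accept state q0 (live)
  q4 -> reaches accept state q0 (live)

None (all states can reach an accept state)


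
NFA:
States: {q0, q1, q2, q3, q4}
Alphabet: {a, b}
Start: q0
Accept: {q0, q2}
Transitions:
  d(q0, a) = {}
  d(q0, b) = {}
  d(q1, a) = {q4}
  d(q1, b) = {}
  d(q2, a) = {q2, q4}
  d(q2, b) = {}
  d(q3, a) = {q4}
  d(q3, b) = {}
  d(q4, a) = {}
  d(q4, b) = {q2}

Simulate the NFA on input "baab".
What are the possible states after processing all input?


Start: {q0}
  --b--> {}
  --a--> {}
  --a--> {}
  --b--> {}

{} (empty set, no valid transitions)


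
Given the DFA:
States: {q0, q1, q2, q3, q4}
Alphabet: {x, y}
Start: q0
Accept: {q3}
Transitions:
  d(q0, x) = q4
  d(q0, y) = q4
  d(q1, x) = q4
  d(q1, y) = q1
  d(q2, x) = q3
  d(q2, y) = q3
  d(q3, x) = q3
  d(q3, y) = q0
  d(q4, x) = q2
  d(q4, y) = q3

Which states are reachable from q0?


BFS from q0:
  layer 0: {q0}
  layer 1: {q4}
  layer 2: {q2, q3}

{q0, q2, q3, q4}


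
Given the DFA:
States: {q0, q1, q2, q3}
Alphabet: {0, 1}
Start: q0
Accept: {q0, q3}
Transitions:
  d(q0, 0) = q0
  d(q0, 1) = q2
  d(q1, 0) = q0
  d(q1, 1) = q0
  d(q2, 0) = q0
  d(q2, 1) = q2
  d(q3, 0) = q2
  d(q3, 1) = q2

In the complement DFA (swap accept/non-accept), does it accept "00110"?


Trace: q0 -> q0 -> q0 -> q2 -> q2 -> q0
Final: q0
Original accept: {q0, q3}
Complement: q0 is in original accept

No, complement rejects (original accepts)


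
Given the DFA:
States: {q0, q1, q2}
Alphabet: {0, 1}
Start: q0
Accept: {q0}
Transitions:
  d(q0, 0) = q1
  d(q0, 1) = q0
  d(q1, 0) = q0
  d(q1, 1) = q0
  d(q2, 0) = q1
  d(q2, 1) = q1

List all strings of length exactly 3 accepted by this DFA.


All strings of length 3: 8 total
Accepted: 5

"001", "011", "100", "101", "111"


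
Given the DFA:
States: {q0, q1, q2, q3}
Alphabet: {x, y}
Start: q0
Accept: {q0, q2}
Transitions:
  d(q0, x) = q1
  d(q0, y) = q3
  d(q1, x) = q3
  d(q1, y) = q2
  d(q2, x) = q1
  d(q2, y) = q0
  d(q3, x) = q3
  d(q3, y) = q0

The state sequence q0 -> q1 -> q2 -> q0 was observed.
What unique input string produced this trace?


Trace back each transition to find the symbol:
  q0 --[x]--> q1
  q1 --[y]--> q2
  q2 --[y]--> q0

"xyy"


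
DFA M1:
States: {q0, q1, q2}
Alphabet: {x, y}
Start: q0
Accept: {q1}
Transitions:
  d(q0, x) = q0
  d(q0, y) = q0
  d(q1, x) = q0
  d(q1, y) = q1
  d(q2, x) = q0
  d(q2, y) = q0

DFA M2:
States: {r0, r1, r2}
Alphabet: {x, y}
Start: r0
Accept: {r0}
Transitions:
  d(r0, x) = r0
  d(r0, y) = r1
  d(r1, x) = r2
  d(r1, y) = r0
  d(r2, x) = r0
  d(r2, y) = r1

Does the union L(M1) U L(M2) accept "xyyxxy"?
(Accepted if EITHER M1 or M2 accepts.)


M1: final=q0 accepted=False
M2: final=r1 accepted=False

No, union rejects (neither accepts)


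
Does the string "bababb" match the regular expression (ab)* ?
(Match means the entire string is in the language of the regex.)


|string| = 6; first = 'b'; last = 'b'

No, "bababb" does not match (ab)*


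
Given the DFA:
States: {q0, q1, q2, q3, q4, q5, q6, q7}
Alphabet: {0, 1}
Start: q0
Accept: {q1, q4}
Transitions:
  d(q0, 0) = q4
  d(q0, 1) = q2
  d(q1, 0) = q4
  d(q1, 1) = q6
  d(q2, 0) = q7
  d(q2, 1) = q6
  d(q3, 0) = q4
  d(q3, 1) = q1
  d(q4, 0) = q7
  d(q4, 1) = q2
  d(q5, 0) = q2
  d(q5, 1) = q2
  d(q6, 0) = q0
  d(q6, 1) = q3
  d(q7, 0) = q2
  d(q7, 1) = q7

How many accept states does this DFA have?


Accept states listed: {q1, q4}
Counting: q1(1) q4(2)

2


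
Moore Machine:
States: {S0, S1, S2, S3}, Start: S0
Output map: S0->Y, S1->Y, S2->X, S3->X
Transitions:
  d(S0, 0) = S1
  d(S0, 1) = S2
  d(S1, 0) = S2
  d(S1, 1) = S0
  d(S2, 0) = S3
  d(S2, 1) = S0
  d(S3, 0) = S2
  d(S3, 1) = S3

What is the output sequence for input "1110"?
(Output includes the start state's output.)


Start: S0 (output Y)
  --1--> S2 (output X)
  --1--> S0 (output Y)
  --1--> S2 (output X)
  --0--> S3 (output X)

"YXYXX"


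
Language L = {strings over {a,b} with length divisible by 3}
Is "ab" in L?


length = 2; 2 mod 3 = 2

No, "ab" is not in L


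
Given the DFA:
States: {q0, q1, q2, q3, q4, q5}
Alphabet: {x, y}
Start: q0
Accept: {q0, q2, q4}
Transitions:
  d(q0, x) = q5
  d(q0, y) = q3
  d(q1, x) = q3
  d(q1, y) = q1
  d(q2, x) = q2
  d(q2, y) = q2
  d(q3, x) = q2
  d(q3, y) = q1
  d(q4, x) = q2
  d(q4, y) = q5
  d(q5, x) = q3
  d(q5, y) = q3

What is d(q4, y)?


Looking up transition d(q4, y)

q5


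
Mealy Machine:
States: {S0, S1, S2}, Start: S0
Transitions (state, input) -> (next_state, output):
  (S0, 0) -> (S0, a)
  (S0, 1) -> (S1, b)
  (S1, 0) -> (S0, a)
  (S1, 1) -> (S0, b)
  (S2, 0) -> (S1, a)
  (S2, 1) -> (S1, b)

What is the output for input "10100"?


Step-by-step:
  (S0, 1) -> (S1, b)
  (S1, 0) -> (S0, a)
  (S0, 1) -> (S1, b)
  (S1, 0) -> (S0, a)
  (S0, 0) -> (S0, a)

"babaa"


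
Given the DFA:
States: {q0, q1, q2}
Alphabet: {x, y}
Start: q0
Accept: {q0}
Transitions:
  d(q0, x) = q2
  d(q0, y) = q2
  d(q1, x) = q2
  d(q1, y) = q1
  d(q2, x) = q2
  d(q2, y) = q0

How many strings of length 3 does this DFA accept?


Enumerating all length-3 strings:
  "xxx" -> q2 [reject]
  "xxy" -> q0 [accept]
  "xyx" -> q2 [reject]
  "xyy" -> q2 [reject]
  "yxx" -> q2 [reject]
  "yxy" -> q0 [accept]
  "yyx" -> q2 [reject]
  "yyy" -> q2 [reject]

2 out of 8


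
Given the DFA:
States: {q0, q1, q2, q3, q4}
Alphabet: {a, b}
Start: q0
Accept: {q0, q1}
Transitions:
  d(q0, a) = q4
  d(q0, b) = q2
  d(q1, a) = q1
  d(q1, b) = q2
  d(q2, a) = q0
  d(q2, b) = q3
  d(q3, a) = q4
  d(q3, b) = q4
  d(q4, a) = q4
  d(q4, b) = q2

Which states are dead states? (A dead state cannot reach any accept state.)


Forward reachability from each state:
  q0 -> reaches accept state q0 (live)
  q1 -> reaches accept state q0 (live)
  q2 -> reaches accept state q0 (live)
  q3 -> reaches accept state q0 (live)
  q4 -> reaches accept state q0 (live)

None (all states can reach an accept state)


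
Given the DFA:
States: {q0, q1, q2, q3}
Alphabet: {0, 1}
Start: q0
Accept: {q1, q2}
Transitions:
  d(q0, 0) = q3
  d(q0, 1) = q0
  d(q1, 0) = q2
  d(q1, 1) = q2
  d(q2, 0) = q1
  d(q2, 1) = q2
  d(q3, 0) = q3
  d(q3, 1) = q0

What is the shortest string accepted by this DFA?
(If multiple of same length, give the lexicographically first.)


BFS by string length (lex-first path to each state shown):
  len 0: q0<-""
  len 1: q0<-"1", q3<-"0"
  len 2: q0<-"01", q3<-"00"
  len 3: q0<-"001", q3<-"000"
  len 4: q0<-"0001", q3<-"0000"
  len 5: q0<-"00001", q3<-"00000"
  len 6: q0<-"000001", q3<-"000000"
  len 7: q0<-"0000001", q3<-"0000000"
  len 8: q0<-"00000001", q3<-"00000000"

No string accepted (empty language)


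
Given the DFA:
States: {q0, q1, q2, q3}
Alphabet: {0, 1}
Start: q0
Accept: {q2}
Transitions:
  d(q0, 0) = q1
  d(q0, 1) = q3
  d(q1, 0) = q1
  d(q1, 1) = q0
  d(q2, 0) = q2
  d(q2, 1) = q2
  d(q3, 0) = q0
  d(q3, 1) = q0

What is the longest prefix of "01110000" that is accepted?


Run the DFA, marking each prefix where the state is accepting:
  "" -> q0 [reject]
  "0" -> q1 [reject]
  "01" -> q0 [reject]
  "011" -> q3 [reject]
  "0111" -> q0 [reject]
  "01110" -> q1 [reject]
  "011100" -> q1 [reject]
  "0111000" -> q1 [reject]
  "01110000" -> q1 [reject]

No prefix is accepted


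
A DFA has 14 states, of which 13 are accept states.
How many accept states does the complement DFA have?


Complement swaps accept and non-accept states.
14 - 13 = 1

1


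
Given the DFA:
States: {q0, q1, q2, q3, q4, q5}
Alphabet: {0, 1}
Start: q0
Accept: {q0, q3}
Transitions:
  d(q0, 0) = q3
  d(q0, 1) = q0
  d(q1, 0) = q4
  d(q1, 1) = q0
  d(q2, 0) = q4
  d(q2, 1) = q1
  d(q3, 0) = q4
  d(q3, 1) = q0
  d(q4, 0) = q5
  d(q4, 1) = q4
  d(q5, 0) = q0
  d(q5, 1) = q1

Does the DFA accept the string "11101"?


Trace: q0 -> q0 -> q0 -> q0 -> q3 -> q0
Final state: q0
Accept states: {q0, q3}

Yes, accepted (final state q0 is an accept state)


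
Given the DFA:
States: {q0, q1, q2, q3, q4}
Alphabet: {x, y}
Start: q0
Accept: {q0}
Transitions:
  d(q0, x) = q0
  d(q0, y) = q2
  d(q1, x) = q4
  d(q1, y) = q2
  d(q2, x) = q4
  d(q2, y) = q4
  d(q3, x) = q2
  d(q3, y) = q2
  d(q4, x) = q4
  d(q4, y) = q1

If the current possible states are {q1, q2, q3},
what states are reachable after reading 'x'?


Apply transition on 'x' from each current state:
  d(q1, x) = q4
  d(q2, x) = q4
  d(q3, x) = q2

{q2, q4}


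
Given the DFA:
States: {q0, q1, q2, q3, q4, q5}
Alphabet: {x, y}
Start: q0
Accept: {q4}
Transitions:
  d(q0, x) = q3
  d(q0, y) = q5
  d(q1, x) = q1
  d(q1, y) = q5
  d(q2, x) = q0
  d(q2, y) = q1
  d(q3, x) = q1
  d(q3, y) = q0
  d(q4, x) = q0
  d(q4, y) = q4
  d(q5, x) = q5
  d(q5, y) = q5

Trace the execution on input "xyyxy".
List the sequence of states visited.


Input: xyyxy
d(q0, x) = q3
d(q3, y) = q0
d(q0, y) = q5
d(q5, x) = q5
d(q5, y) = q5


q0 -> q3 -> q0 -> q5 -> q5 -> q5


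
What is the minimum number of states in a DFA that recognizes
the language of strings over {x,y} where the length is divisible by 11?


States track (length) mod 11.
Need 11 states: one per remainder 0..10; accept = remainder 0.

11


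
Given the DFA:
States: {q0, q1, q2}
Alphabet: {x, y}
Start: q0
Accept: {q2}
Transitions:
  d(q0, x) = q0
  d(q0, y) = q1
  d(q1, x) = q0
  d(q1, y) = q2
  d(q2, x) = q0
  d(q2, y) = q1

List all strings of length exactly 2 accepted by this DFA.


All strings of length 2: 4 total
Accepted: 1

"yy"


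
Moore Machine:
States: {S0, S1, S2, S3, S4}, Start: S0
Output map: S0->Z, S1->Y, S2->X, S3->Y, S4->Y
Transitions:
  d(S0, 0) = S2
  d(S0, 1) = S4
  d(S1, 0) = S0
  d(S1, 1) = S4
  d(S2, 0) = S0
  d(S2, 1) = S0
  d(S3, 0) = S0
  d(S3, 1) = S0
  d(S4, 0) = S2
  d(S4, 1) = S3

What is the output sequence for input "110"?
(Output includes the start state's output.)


Start: S0 (output Z)
  --1--> S4 (output Y)
  --1--> S3 (output Y)
  --0--> S0 (output Z)

"ZYYZ"


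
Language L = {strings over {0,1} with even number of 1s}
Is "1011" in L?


count('1') = 3; 3 mod 2 = 1

No, "1011" is not in L


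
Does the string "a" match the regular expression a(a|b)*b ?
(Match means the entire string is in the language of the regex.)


|string| = 1; first = 'a'; last = 'a'

No, "a" does not match a(a|b)*b


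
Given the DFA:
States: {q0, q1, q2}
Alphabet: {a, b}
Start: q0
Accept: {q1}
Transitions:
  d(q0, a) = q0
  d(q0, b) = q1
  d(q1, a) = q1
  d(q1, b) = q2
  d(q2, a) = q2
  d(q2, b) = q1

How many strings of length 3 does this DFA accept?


Enumerating all length-3 strings:
  "aaa" -> q0 [reject]
  "aab" -> q1 [accept]
  "aba" -> q1 [accept]
  "abb" -> q2 [reject]
  "baa" -> q1 [accept]
  "bab" -> q2 [reject]
  "bba" -> q2 [reject]
  "bbb" -> q1 [accept]

4 out of 8


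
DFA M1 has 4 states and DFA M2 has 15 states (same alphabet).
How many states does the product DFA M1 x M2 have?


Product construction pairs every M1 state with every M2 state.
4 * 15 = 60

60


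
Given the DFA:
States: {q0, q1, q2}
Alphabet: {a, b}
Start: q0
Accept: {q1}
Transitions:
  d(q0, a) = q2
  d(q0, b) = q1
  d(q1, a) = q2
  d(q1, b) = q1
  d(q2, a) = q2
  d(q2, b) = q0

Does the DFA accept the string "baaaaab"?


Trace: q0 -> q1 -> q2 -> q2 -> q2 -> q2 -> q2 -> q0
Final state: q0
Accept states: {q1}

No, rejected (final state q0 is not an accept state)


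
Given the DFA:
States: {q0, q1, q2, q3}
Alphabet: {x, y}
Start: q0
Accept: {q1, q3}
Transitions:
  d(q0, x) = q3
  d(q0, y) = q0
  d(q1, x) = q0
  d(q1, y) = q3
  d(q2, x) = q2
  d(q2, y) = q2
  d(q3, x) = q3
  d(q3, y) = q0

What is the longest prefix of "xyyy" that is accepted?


Run the DFA, marking each prefix where the state is accepting:
  "" -> q0 [reject]
  "x" -> q3 [accept]
  "xy" -> q0 [reject]
  "xyy" -> q0 [reject]
  "xyyy" -> q0 [reject]

"x"


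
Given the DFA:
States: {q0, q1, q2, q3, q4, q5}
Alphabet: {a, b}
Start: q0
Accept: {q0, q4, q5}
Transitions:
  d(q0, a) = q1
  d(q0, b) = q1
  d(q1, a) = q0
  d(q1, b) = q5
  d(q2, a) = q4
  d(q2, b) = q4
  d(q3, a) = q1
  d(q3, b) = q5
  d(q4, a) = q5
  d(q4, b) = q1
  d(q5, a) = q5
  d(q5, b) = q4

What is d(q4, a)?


Looking up transition d(q4, a)

q5


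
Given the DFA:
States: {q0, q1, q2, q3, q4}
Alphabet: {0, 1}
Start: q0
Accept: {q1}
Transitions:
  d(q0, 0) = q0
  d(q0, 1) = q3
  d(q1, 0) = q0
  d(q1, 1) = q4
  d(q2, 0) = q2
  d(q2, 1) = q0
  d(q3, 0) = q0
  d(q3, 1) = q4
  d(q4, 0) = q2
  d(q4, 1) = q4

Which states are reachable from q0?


BFS from q0:
  layer 0: {q0}
  layer 1: {q3}
  layer 2: {q4}
  layer 3: {q2}

{q0, q2, q3, q4}


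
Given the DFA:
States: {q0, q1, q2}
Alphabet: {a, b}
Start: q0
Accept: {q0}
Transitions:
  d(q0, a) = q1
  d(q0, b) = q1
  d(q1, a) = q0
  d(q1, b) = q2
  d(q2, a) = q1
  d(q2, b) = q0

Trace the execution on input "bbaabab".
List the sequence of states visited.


Input: bbaabab
d(q0, b) = q1
d(q1, b) = q2
d(q2, a) = q1
d(q1, a) = q0
d(q0, b) = q1
d(q1, a) = q0
d(q0, b) = q1


q0 -> q1 -> q2 -> q1 -> q0 -> q1 -> q0 -> q1


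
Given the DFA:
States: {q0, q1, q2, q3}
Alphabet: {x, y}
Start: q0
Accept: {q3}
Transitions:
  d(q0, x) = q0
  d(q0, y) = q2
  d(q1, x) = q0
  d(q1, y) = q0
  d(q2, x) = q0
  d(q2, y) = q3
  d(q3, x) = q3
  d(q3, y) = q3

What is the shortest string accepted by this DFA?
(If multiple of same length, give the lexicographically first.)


BFS by string length (lex-first path to each state shown):
  len 0: q0<-""
  len 1: q0<-"x", q2<-"y"
  len 2: q0<-"xx", q2<-"xy", q3<-"yy"
Found accept state at length 2.

"yy"


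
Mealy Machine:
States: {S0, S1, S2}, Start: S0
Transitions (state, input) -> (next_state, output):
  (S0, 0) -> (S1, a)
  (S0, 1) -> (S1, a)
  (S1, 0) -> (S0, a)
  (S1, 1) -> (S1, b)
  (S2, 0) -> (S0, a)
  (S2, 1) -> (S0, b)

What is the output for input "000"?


Step-by-step:
  (S0, 0) -> (S1, a)
  (S1, 0) -> (S0, a)
  (S0, 0) -> (S1, a)

"aaa"


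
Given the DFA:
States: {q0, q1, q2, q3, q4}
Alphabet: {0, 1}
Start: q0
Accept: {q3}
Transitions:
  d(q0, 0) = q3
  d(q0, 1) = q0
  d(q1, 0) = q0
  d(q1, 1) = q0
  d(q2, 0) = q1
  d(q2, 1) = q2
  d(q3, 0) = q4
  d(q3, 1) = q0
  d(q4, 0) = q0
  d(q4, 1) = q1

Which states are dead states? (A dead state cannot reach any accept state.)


Forward reachability from each state:
  q0 -> reaches accept state q3 (live)
  q1 -> reaches accept state q3 (live)
  q2 -> reaches accept state q3 (live)
  q3 -> reaches accept state q3 (live)
  q4 -> reaches accept state q3 (live)

None (all states can reach an accept state)


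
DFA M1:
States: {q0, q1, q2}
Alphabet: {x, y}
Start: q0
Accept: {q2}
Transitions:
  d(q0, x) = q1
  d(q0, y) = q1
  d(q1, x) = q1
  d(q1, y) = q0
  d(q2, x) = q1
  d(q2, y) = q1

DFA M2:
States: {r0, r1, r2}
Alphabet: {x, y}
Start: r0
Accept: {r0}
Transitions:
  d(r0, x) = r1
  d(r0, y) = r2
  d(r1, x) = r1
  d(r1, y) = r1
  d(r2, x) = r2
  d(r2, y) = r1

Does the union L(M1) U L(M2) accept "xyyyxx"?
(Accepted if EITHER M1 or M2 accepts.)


M1: final=q1 accepted=False
M2: final=r1 accepted=False

No, union rejects (neither accepts)


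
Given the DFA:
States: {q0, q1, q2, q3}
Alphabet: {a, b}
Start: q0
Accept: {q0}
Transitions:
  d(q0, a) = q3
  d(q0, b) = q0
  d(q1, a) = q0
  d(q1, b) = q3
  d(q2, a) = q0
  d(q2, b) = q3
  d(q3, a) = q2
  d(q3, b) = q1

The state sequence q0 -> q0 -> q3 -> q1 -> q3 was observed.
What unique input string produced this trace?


Trace back each transition to find the symbol:
  q0 --[b]--> q0
  q0 --[a]--> q3
  q3 --[b]--> q1
  q1 --[b]--> q3

"babb"


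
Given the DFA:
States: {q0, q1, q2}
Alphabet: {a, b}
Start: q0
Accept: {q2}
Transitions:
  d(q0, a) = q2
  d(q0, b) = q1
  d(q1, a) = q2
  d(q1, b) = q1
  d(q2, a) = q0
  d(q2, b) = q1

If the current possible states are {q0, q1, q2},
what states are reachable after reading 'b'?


Apply transition on 'b' from each current state:
  d(q0, b) = q1
  d(q1, b) = q1
  d(q2, b) = q1

{q1}


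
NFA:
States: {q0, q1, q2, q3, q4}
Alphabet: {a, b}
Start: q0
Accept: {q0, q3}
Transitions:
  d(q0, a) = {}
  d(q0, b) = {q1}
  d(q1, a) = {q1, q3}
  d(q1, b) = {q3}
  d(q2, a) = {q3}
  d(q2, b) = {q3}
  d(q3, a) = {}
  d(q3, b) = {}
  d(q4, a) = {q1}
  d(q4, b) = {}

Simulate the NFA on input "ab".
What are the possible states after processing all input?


Start: {q0}
  --a--> {}
  --b--> {}

{} (empty set, no valid transitions)


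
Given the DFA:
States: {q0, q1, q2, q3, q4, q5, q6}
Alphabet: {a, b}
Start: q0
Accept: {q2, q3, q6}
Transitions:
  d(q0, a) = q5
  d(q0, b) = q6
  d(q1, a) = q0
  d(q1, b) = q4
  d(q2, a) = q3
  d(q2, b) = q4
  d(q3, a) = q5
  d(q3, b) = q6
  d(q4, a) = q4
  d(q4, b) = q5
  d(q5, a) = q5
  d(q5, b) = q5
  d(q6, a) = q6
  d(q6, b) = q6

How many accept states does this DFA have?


Accept states listed: {q2, q3, q6}
Counting: q2(1) q3(2) q6(3)

3


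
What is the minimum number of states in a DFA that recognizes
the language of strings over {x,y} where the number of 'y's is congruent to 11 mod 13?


States track (count of 'y') mod 13.
Need 13 states: one per remainder 0..12; accept = remainder 11.

13


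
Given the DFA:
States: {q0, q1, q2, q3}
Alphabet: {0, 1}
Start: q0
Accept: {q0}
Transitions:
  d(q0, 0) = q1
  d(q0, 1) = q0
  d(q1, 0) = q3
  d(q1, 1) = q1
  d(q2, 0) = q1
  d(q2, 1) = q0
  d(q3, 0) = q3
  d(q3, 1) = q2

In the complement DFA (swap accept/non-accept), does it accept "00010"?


Trace: q0 -> q1 -> q3 -> q3 -> q2 -> q1
Final: q1
Original accept: {q0}
Complement: q1 is not in original accept

Yes, complement accepts (original rejects)


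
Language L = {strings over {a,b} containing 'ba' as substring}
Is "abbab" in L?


'ba' occurs at index 2

Yes, "abbab" is in L


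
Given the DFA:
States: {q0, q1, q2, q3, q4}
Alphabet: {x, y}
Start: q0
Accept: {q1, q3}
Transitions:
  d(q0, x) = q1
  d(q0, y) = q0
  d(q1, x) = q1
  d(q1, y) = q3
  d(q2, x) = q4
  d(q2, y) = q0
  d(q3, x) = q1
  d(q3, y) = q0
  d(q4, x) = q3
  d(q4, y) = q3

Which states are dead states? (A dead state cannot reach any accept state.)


Forward reachability from each state:
  q0 -> reaches accept state q1 (live)
  q1 -> reaches accept state q1 (live)
  q2 -> reaches accept state q1 (live)
  q3 -> reaches accept state q1 (live)
  q4 -> reaches accept state q1 (live)

None (all states can reach an accept state)


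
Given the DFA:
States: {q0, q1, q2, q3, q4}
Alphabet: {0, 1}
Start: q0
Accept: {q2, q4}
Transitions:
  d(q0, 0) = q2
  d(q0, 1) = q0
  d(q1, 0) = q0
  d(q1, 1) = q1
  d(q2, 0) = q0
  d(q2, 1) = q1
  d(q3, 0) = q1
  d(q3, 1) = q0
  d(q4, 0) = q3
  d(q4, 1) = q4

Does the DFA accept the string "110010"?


Trace: q0 -> q0 -> q0 -> q2 -> q0 -> q0 -> q2
Final state: q2
Accept states: {q2, q4}

Yes, accepted (final state q2 is an accept state)


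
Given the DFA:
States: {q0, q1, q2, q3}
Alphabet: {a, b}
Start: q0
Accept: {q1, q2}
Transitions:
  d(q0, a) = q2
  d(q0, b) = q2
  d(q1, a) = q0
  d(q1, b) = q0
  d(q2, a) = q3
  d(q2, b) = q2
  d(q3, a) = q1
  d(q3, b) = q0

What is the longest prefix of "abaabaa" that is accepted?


Run the DFA, marking each prefix where the state is accepting:
  "" -> q0 [reject]
  "a" -> q2 [accept]
  "ab" -> q2 [accept]
  "aba" -> q3 [reject]
  "abaa" -> q1 [accept]
  "abaab" -> q0 [reject]
  "abaaba" -> q2 [accept]
  "abaabaa" -> q3 [reject]

"abaaba"


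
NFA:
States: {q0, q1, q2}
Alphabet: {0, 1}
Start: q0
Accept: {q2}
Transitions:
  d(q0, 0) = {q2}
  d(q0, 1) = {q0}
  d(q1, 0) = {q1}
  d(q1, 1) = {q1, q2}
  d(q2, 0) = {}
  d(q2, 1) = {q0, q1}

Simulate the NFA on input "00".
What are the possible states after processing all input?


Start: {q0}
  --0--> {q2}
  --0--> {}

{} (empty set, no valid transitions)


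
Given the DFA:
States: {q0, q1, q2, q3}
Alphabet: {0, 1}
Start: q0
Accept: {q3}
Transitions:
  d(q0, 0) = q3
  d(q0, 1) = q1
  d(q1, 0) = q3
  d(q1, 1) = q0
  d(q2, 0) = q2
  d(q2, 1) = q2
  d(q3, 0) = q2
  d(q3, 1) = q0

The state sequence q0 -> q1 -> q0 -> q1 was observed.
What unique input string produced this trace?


Trace back each transition to find the symbol:
  q0 --[1]--> q1
  q1 --[1]--> q0
  q0 --[1]--> q1

"111"


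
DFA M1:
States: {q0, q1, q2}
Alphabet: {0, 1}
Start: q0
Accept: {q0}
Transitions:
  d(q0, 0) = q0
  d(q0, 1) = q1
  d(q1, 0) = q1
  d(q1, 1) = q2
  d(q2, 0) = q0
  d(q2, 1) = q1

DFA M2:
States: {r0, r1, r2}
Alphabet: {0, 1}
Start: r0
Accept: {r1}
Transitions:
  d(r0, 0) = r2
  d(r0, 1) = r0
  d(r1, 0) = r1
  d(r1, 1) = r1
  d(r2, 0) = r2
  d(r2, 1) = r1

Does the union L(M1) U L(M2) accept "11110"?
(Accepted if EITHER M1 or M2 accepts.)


M1: final=q0 accepted=True
M2: final=r2 accepted=False

Yes, union accepts


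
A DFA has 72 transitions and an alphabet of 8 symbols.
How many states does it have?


Each state has exactly one transition per symbol.
states = transitions / |alphabet| = 72 / 8 = 9

9


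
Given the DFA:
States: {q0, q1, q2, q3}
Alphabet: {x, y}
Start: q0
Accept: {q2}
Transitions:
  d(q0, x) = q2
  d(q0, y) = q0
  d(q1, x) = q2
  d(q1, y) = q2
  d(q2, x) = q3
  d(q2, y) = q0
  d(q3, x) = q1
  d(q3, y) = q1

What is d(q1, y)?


Looking up transition d(q1, y)

q2


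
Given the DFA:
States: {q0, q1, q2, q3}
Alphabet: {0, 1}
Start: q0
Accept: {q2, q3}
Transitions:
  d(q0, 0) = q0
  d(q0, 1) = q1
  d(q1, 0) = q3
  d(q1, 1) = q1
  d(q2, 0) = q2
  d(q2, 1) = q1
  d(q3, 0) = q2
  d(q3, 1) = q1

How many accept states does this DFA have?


Accept states listed: {q2, q3}
Counting: q2(1) q3(2)

2


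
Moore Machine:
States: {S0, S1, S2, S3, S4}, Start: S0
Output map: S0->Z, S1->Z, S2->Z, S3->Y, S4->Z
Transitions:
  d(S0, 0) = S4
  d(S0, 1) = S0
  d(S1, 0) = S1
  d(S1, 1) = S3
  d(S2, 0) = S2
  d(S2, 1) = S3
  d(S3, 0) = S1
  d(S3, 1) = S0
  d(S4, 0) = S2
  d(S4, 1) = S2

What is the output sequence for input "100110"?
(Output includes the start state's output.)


Start: S0 (output Z)
  --1--> S0 (output Z)
  --0--> S4 (output Z)
  --0--> S2 (output Z)
  --1--> S3 (output Y)
  --1--> S0 (output Z)
  --0--> S4 (output Z)

"ZZZZYZZ"


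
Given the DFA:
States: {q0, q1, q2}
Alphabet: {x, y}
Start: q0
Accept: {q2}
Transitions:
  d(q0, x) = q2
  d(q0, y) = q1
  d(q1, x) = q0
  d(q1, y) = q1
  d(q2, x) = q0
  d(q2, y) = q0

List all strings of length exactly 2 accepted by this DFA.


All strings of length 2: 4 total
Accepted: 0

None


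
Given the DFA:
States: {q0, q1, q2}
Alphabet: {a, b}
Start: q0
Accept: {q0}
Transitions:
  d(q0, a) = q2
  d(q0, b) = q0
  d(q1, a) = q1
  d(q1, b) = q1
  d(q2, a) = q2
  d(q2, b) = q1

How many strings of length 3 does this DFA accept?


Enumerating all length-3 strings:
  "aaa" -> q2 [reject]
  "aab" -> q1 [reject]
  "aba" -> q1 [reject]
  "abb" -> q1 [reject]
  "baa" -> q2 [reject]
  "bab" -> q1 [reject]
  "bba" -> q2 [reject]
  "bbb" -> q0 [accept]

1 out of 8


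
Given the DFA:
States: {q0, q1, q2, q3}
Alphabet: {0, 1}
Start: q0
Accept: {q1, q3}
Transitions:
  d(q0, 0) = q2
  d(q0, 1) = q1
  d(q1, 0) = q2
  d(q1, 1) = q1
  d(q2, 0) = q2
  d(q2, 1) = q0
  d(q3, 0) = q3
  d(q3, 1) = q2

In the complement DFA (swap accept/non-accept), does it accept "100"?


Trace: q0 -> q1 -> q2 -> q2
Final: q2
Original accept: {q1, q3}
Complement: q2 is not in original accept

Yes, complement accepts (original rejects)


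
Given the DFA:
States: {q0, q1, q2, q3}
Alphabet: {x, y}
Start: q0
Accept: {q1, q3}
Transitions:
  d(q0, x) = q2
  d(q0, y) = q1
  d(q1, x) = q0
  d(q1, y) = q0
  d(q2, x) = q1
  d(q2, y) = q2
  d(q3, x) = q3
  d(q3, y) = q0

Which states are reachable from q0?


BFS from q0:
  layer 0: {q0}
  layer 1: {q1, q2}

{q0, q1, q2}


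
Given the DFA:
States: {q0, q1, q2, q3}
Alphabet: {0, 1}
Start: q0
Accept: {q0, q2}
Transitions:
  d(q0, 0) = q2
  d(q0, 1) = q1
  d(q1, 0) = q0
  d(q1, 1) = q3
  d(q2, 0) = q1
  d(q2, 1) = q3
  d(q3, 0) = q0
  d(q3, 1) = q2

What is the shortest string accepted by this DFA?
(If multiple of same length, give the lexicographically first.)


BFS by string length (lex-first path to each state shown):
  len 0: q0<-""
Found accept state at length 0.

"" (empty string)


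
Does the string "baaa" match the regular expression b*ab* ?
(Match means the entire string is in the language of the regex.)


|string| = 4; first = 'b'; last = 'a'

No, "baaa" does not match b*ab*


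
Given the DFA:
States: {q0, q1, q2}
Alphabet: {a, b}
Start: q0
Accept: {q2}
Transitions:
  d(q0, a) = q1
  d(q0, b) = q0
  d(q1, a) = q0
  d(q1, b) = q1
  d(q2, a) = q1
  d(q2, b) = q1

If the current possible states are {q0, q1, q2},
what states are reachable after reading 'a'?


Apply transition on 'a' from each current state:
  d(q0, a) = q1
  d(q1, a) = q0
  d(q2, a) = q1

{q0, q1}


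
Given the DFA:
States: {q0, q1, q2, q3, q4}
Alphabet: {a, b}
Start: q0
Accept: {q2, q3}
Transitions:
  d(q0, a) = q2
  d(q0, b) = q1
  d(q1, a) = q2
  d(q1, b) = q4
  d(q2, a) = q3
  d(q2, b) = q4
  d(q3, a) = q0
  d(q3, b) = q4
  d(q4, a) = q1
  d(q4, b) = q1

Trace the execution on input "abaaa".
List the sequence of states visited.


Input: abaaa
d(q0, a) = q2
d(q2, b) = q4
d(q4, a) = q1
d(q1, a) = q2
d(q2, a) = q3


q0 -> q2 -> q4 -> q1 -> q2 -> q3


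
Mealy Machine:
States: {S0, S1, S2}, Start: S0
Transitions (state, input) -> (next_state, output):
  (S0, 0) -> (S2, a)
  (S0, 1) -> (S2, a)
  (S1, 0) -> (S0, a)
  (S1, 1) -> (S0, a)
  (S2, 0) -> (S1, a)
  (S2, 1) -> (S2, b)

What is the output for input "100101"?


Step-by-step:
  (S0, 1) -> (S2, a)
  (S2, 0) -> (S1, a)
  (S1, 0) -> (S0, a)
  (S0, 1) -> (S2, a)
  (S2, 0) -> (S1, a)
  (S1, 1) -> (S0, a)

"aaaaaa"


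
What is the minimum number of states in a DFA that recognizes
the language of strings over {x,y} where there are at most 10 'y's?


States: count = 0, 1, ..., 10 (all accepting; 11 states), plus a dead state for count > 10.
Total: 11 + 1 = 12.

12


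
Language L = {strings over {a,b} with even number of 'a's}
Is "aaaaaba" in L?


count('a') = 6; 6 mod 2 = 0

Yes, "aaaaaba" is in L


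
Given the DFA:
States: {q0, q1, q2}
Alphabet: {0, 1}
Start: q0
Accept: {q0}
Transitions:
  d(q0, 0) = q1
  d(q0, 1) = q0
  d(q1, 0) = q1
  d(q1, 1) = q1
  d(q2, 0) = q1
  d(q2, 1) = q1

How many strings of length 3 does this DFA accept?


Enumerating all length-3 strings:
  "000" -> q1 [reject]
  "001" -> q1 [reject]
  "010" -> q1 [reject]
  "011" -> q1 [reject]
  "100" -> q1 [reject]
  "101" -> q1 [reject]
  "110" -> q1 [reject]
  "111" -> q0 [accept]

1 out of 8


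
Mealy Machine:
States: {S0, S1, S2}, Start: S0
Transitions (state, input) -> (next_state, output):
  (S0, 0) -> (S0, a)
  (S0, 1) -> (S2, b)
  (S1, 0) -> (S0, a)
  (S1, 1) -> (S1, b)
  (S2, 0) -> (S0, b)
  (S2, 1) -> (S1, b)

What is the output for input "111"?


Step-by-step:
  (S0, 1) -> (S2, b)
  (S2, 1) -> (S1, b)
  (S1, 1) -> (S1, b)

"bbb"


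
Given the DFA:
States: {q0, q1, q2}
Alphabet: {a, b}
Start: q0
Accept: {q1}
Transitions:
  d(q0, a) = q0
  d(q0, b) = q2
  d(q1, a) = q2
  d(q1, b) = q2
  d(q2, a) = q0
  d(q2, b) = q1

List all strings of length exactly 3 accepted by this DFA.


All strings of length 3: 8 total
Accepted: 1

"abb"


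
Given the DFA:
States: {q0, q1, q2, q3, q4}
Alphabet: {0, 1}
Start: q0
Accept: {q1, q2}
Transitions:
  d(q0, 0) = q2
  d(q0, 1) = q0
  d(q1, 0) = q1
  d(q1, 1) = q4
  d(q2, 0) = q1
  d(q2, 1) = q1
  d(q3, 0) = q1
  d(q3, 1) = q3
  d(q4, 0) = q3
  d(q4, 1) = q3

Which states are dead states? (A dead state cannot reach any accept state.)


Forward reachability from each state:
  q0 -> reaches accept state q1 (live)
  q1 -> reaches accept state q1 (live)
  q2 -> reaches accept state q1 (live)
  q3 -> reaches accept state q1 (live)
  q4 -> reaches accept state q1 (live)

None (all states can reach an accept state)


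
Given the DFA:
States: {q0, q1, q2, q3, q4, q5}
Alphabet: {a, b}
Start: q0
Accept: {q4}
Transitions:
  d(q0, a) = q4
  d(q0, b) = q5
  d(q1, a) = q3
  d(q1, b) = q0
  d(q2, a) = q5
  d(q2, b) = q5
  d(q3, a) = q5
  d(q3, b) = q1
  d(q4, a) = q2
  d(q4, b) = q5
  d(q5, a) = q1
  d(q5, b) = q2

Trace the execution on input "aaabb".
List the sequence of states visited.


Input: aaabb
d(q0, a) = q4
d(q4, a) = q2
d(q2, a) = q5
d(q5, b) = q2
d(q2, b) = q5


q0 -> q4 -> q2 -> q5 -> q2 -> q5


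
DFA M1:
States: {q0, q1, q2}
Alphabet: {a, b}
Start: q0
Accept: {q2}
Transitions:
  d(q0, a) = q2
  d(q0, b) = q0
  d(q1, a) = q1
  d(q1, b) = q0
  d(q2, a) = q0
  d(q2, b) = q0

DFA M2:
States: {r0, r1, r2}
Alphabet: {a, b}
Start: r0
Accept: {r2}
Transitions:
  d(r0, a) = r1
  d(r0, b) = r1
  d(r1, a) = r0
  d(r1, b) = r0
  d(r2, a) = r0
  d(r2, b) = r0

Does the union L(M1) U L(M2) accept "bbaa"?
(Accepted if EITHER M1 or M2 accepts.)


M1: final=q0 accepted=False
M2: final=r0 accepted=False

No, union rejects (neither accepts)


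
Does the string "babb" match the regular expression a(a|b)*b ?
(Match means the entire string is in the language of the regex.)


|string| = 4; first = 'b'; last = 'b'

No, "babb" does not match a(a|b)*b


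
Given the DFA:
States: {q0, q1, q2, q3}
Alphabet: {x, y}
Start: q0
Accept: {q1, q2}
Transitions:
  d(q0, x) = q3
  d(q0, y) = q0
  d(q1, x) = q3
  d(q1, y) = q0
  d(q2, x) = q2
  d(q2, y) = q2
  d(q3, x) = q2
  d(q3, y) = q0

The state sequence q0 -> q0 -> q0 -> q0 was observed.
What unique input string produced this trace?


Trace back each transition to find the symbol:
  q0 --[y]--> q0
  q0 --[y]--> q0
  q0 --[y]--> q0

"yyy"


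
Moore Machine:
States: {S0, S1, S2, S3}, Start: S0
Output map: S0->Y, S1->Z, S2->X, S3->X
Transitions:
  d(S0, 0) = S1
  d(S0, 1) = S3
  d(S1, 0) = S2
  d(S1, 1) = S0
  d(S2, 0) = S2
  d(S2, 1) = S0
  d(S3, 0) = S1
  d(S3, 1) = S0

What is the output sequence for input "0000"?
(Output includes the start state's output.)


Start: S0 (output Y)
  --0--> S1 (output Z)
  --0--> S2 (output X)
  --0--> S2 (output X)
  --0--> S2 (output X)

"YZXXX"


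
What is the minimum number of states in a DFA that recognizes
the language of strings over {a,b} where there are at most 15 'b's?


States: count = 0, 1, ..., 15 (all accepting; 16 states), plus a dead state for count > 15.
Total: 16 + 1 = 17.

17


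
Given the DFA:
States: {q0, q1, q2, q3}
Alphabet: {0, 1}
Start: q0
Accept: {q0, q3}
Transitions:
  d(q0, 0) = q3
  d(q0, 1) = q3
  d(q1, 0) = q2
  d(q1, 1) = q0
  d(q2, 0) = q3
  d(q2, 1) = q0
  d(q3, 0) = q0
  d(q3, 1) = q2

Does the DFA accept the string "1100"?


Trace: q0 -> q3 -> q2 -> q3 -> q0
Final state: q0
Accept states: {q0, q3}

Yes, accepted (final state q0 is an accept state)


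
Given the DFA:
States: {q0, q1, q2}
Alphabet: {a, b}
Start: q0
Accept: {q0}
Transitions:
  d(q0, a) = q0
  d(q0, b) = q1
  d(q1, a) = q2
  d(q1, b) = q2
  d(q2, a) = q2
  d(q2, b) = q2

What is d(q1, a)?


Looking up transition d(q1, a)

q2


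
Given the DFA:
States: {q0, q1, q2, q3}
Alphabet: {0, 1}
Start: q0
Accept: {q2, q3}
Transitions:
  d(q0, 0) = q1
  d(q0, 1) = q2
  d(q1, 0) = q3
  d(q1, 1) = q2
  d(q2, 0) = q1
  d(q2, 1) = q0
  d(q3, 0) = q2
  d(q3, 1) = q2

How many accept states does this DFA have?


Accept states listed: {q2, q3}
Counting: q2(1) q3(2)

2


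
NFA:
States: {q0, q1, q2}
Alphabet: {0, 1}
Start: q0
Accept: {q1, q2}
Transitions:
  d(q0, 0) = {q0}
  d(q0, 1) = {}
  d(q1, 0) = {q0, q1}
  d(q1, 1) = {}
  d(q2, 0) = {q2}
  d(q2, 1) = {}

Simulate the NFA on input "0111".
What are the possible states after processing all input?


Start: {q0}
  --0--> {q0}
  --1--> {}
  --1--> {}
  --1--> {}

{} (empty set, no valid transitions)


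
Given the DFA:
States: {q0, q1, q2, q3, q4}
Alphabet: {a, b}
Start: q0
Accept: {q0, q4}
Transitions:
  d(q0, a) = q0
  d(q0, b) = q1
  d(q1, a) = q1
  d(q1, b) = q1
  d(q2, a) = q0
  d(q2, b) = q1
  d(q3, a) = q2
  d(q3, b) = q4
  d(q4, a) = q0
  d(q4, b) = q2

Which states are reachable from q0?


BFS from q0:
  layer 0: {q0}
  layer 1: {q1}

{q0, q1}


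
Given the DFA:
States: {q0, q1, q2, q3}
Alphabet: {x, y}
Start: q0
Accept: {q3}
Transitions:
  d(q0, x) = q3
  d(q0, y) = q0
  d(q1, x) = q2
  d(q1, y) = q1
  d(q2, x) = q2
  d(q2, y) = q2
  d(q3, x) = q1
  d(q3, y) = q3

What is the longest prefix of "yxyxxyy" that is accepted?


Run the DFA, marking each prefix where the state is accepting:
  "" -> q0 [reject]
  "y" -> q0 [reject]
  "yx" -> q3 [accept]
  "yxy" -> q3 [accept]
  "yxyx" -> q1 [reject]
  "yxyxx" -> q2 [reject]
  "yxyxxy" -> q2 [reject]
  "yxyxxyy" -> q2 [reject]

"yxy"


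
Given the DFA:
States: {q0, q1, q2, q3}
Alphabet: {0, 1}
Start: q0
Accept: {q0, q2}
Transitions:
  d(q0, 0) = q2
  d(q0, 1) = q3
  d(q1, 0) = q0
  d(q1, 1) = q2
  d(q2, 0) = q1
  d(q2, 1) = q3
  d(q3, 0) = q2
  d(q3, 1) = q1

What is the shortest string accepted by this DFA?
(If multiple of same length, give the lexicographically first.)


BFS by string length (lex-first path to each state shown):
  len 0: q0<-""
Found accept state at length 0.

"" (empty string)


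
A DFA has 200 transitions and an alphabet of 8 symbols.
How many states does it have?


Each state has exactly one transition per symbol.
states = transitions / |alphabet| = 200 / 8 = 25

25


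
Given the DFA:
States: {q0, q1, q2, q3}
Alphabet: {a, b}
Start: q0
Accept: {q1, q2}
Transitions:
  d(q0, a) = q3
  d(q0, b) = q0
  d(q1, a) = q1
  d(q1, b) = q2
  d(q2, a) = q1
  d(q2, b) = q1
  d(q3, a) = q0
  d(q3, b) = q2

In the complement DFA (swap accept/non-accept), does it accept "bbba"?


Trace: q0 -> q0 -> q0 -> q0 -> q3
Final: q3
Original accept: {q1, q2}
Complement: q3 is not in original accept

Yes, complement accepts (original rejects)


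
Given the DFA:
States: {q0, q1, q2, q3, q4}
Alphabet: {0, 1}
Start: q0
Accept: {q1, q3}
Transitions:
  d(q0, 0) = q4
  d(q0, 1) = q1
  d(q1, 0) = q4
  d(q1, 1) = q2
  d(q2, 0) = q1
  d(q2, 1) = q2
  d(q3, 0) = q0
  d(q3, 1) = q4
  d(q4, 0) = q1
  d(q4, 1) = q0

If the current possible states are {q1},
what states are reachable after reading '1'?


Apply transition on '1' from each current state:
  d(q1, 1) = q2

{q2}


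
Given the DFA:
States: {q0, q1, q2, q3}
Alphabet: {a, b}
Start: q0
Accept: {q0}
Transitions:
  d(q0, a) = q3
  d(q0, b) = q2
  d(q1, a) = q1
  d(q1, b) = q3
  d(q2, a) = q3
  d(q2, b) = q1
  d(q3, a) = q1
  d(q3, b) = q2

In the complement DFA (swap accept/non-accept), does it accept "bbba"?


Trace: q0 -> q2 -> q1 -> q3 -> q1
Final: q1
Original accept: {q0}
Complement: q1 is not in original accept

Yes, complement accepts (original rejects)
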